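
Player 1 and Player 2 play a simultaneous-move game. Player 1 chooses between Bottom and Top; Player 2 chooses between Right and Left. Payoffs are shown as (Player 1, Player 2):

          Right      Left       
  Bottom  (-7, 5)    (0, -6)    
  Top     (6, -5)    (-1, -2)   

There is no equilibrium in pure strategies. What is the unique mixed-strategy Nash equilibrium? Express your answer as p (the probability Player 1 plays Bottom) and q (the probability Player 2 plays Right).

p = 3/14, q = 1/14

For Player 2 to be willing to mix, Player 2 must be indifferent between Right and Left, which pins down Player 1's mix.
  Player 2's payoff to Right: p·5 + (1−p)·(-5) = 10p - 5
  Player 2's payoff to Left: p·(-6) + (1−p)·(-2) = -4p - 2
  10p - 5 = -4p - 2  ⇒  14p = 3  ⇒  p = 3/14.
Player 1's indifference between Bottom and Top determines Player 2's mixing probability q:
  Player 1's payoff to Bottom: q·(-7) + (1−q)·0 = -7q
  Player 1's payoff to Top: q·6 + (1−q)·(-1) = 7q - 1
  -7q = 7q - 1  ⇒  -14q = -1  ⇒  q = 1/14.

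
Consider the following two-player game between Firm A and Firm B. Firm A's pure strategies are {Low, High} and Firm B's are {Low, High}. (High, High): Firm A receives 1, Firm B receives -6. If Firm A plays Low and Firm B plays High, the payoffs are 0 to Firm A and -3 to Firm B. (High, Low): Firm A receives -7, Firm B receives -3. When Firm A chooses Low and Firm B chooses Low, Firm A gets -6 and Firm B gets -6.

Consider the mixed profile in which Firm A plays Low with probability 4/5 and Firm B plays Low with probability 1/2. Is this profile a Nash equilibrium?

Given Firm A's mix p = 4/5, Firm B's payoff from Low is -27/5 but from High is -18/5. Firm B strictly prefers High, so Firm B would not mix.
So the proposed profile is not a Nash equilibrium.

No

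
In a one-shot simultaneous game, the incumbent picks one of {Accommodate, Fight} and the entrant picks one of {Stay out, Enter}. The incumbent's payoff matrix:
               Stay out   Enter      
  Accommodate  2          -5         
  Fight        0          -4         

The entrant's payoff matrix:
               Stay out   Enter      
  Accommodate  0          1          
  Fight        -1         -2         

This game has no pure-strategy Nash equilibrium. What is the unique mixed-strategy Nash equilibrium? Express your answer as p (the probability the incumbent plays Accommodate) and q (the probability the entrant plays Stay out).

p = 1/2, q = 1/3

For the entrant to be willing to mix, the entrant must be indifferent between Stay out and Enter, which pins down the incumbent's mix.
  the entrant's payoff to Stay out: p·0 + (1−p)·(-1) = p - 1
  the entrant's payoff to Enter: p·1 + (1−p)·(-2) = 3p - 2
  p - 1 = 3p - 2  ⇒  -2p = -1  ⇒  p = 1/2.
In a mixed equilibrium the incumbent is indifferent between Accommodate and Fight; this condition fixes q.
  the incumbent's expected payoff from Accommodate: q·2 + (1−q)·(-5) = 7q - 5
  the incumbent's expected payoff from Fight: q·0 + (1−q)·(-4) = 4q - 4
  7q - 5 = 4q - 4  ⇒  3q = 1  ⇒  q = 1/3.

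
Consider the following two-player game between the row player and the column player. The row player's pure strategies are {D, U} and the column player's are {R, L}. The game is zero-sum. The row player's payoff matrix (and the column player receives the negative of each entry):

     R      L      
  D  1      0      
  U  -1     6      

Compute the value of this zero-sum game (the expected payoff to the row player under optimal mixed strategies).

v = 3/4

In a mixed equilibrium the row player is indifferent between D and U; this condition fixes q.
  the row player's payoff from D: q·1 + (1−q)·0 = q
  the row player's payoff from U: q·(-1) + (1−q)·6 = -7q + 6
  q = -7q + 6  ⇒  8q = 6  ⇒  q = 3/4.
The value is the row player's expected payoff against this mix (using D): (3/4)·1 + (1/4)·0 = 3/4.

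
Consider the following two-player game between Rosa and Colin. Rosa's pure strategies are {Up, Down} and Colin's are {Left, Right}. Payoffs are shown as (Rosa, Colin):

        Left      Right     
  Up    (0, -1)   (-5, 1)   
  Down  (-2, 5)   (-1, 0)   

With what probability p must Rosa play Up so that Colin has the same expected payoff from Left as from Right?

p = 5/7

In a mixed equilibrium Colin is indifferent between Left and Right; this condition fixes p.
  Colin's payoff from Left: p·(-1) + (1−p)·5 = -6p + 5
  Colin's payoff from Right: p·1 + (1−p)·0 = p
  -6p + 5 = p  ⇒  -7p = -5  ⇒  p = 5/7.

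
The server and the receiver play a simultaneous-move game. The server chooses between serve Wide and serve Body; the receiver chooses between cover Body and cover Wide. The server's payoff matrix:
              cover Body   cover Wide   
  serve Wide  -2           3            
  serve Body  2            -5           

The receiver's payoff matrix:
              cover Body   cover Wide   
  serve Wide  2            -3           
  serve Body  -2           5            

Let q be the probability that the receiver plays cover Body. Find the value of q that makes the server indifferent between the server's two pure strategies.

q = 2/3

In a mixed equilibrium the server is indifferent between serve Wide and serve Body; this condition fixes q.
  the server's payoff to serve Wide: q·(-2) + (1−q)·3 = -5q + 3
  the server's payoff to serve Body: q·2 + (1−q)·(-5) = 7q - 5
  -5q + 3 = 7q - 5  ⇒  -12q = -8  ⇒  q = 2/3.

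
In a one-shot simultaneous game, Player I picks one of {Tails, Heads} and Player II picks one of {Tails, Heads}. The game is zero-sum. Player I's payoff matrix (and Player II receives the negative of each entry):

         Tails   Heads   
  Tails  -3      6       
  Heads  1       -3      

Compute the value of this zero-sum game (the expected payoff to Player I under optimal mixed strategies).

v = -3/13

In a mixed equilibrium Player I is indifferent between Tails and Heads; this condition fixes q.
  Player I's payoff to Tails: q·(-3) + (1−q)·6 = -9q + 6
  Player I's payoff to Heads: q·1 + (1−q)·(-3) = 4q - 3
  -9q + 6 = 4q - 3  ⇒  -13q = -9  ⇒  q = 9/13.
The value is Player I's expected payoff against this mix (using Tails): (9/13)·(-3) + (4/13)·6 = -3/13.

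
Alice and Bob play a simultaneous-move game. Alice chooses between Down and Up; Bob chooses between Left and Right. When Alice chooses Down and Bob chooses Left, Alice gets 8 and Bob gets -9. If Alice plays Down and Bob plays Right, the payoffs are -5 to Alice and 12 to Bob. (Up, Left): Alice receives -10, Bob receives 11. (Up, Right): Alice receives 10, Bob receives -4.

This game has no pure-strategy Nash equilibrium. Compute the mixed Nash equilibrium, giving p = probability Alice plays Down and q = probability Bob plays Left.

p = 5/12, q = 5/11

In a mixed equilibrium Bob is indifferent between Left and Right; this condition fixes p.
  Bob's expected payoff from Left: p·(-9) + (1−p)·11 = -20p + 11
  Bob's expected payoff from Right: p·12 + (1−p)·(-4) = 16p - 4
  -20p + 11 = 16p - 4  ⇒  -36p = -15  ⇒  p = 5/12.
Bob's mix must leave Alice indifferent between Down and Up.
  Alice's payoff from Down: q·8 + (1−q)·(-5) = 13q - 5
  Alice's payoff from Up: q·(-10) + (1−q)·10 = -20q + 10
  13q - 5 = -20q + 10  ⇒  33q = 15  ⇒  q = 5/11.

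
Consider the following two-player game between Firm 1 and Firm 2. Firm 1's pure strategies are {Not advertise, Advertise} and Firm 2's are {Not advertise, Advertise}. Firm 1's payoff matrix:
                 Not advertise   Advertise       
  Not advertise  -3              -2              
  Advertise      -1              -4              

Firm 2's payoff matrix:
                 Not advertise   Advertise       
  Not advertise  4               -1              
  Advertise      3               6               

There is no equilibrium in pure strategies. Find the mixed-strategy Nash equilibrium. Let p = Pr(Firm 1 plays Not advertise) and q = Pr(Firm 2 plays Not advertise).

p = 3/8, q = 1/2

In a mixed equilibrium Firm 2 is indifferent between Not advertise and Advertise; this condition fixes p.
  Firm 2's payoff to Not advertise: p·4 + (1−p)·3 = p + 3
  Firm 2's payoff to Advertise: p·(-1) + (1−p)·6 = -7p + 6
  p + 3 = -7p + 6  ⇒  8p = 3  ⇒  p = 3/8.
Firm 1's indifference between Not advertise and Advertise determines Firm 2's mixing probability q:
  Firm 1's payoff to Not advertise: q·(-3) + (1−q)·(-2) = -q - 2
  Firm 1's payoff to Advertise: q·(-1) + (1−q)·(-4) = 3q - 4
  -q - 2 = 3q - 4  ⇒  -4q = -2  ⇒  q = 1/2.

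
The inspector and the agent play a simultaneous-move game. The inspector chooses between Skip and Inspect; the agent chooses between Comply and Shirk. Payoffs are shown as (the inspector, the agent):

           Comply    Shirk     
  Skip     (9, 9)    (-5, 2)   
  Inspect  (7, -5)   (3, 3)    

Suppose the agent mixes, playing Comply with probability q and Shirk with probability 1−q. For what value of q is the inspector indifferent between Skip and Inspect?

For the inspector to be willing to mix, the inspector must be indifferent between Skip and Inspect, which pins down the agent's mix.
  the inspector's payoff to Skip: q·9 + (1−q)·(-5) = 14q - 5
  the inspector's payoff to Inspect: q·7 + (1−q)·3 = 4q + 3
  14q - 5 = 4q + 3  ⇒  10q = 8  ⇒  q = 4/5.

q = 4/5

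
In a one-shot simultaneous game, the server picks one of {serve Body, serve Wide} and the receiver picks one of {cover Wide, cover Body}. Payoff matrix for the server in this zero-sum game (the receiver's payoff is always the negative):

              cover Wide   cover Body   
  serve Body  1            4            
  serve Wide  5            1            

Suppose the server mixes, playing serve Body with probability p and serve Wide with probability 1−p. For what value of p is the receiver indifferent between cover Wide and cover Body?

The receiver's indifference between cover Wide and cover Body determines the server's mixing probability p:
  the receiver's payoff to cover Wide: p·(-1) + (1−p)·(-5) = 4p - 5
  the receiver's payoff to cover Body: p·(-4) + (1−p)·(-1) = -3p - 1
  4p - 5 = -3p - 1  ⇒  7p = 4  ⇒  p = 4/7.

p = 4/7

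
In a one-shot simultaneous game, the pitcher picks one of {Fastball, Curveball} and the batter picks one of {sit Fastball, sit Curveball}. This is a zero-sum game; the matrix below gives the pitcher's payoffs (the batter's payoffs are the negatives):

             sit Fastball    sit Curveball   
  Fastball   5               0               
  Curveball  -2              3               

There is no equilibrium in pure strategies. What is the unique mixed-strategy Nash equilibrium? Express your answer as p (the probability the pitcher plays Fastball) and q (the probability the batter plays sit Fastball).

p = 1/2, q = 3/10

The pitcher's mix must leave the batter indifferent between sit Fastball and sit Curveball.
  the batter's payoff to sit Fastball: p·(-5) + (1−p)·2 = -7p + 2
  the batter's payoff to sit Curveball: p·0 + (1−p)·(-3) = 3p - 3
  -7p + 2 = 3p - 3  ⇒  -10p = -5  ⇒  p = 1/2.
The pitcher's indifference between Fastball and Curveball determines the batter's mixing probability q:
  the pitcher's payoff from Fastball: q·5 + (1−q)·0 = 5q
  the pitcher's payoff from Curveball: q·(-2) + (1−q)·3 = -5q + 3
  5q = -5q + 3  ⇒  10q = 3  ⇒  q = 3/10.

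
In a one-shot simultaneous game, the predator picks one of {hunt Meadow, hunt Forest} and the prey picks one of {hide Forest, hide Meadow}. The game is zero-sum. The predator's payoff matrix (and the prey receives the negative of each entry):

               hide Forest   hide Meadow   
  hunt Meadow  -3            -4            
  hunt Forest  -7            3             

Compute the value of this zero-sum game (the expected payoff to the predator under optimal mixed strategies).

v = -37/11

In a mixed equilibrium the predator is indifferent between hunt Meadow and hunt Forest; this condition fixes q.
  the predator's payoff to hunt Meadow: q·(-3) + (1−q)·(-4) = q - 4
  the predator's payoff to hunt Forest: q·(-7) + (1−q)·3 = -10q + 3
  q - 4 = -10q + 3  ⇒  11q = 7  ⇒  q = 7/11.
The value is the predator's expected payoff against this mix (using hunt Meadow): (7/11)·(-3) + (4/11)·(-4) = -37/11.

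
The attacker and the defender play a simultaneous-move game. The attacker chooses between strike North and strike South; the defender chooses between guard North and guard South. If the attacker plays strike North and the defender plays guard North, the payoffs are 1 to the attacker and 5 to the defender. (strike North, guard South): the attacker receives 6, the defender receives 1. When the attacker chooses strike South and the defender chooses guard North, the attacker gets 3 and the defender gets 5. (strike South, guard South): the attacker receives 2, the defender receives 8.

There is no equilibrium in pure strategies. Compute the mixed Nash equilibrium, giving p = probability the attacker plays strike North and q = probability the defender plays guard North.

Set the defender's expected payoff from guard North equal to that from guard South:
  the defender's payoff from guard North: p·5 + (1−p)·5 = 5
  the defender's payoff from guard South: p·1 + (1−p)·8 = -7p + 8
  5 = -7p + 8  ⇒  7p = 3  ⇒  p = 3/7.
Set the attacker's expected payoff from strike North equal to that from strike South:
  the attacker's expected payoff from strike North: q·1 + (1−q)·6 = -5q + 6
  the attacker's expected payoff from strike South: q·3 + (1−q)·2 = q + 2
  -5q + 6 = q + 2  ⇒  -6q = -4  ⇒  q = 2/3.

p = 3/7, q = 2/3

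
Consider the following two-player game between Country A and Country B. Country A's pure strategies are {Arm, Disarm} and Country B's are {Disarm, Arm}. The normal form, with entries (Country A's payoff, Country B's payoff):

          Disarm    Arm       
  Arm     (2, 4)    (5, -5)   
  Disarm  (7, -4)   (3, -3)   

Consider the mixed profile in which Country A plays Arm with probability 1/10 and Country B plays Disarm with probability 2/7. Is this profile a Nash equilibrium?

Yes

Check Country B's indifference given Country A's mix p = 1/10:
  payoff from Disarm = -16/5; payoff from Arm = -16/5 — equal.
Check Country A's indifference given Country B's mix q = 2/7:
  payoff from Arm = 29/7; payoff from Disarm = 29/7 — equal.
Both players are indifferent, so neither can profitably deviate.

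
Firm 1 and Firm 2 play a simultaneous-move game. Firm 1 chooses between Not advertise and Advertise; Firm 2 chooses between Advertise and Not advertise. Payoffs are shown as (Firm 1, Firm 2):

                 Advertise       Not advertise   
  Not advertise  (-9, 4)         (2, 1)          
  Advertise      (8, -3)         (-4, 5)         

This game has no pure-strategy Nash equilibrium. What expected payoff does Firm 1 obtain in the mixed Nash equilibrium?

-20/23

Set Firm 1's expected payoff from Not advertise equal to that from Advertise:
  Firm 1's expected payoff from Not advertise: q·(-9) + (1−q)·2 = -11q + 2
  Firm 1's expected payoff from Advertise: q·8 + (1−q)·(-4) = 12q - 4
  -11q + 2 = 12q - 4  ⇒  -23q = -6  ⇒  q = 6/23.
At equilibrium Firm 1 is indifferent across rows, so Firm 1's payoff equals the payoff from Not advertise: (6/23)·(-9) + (17/23)·2 = -20/23.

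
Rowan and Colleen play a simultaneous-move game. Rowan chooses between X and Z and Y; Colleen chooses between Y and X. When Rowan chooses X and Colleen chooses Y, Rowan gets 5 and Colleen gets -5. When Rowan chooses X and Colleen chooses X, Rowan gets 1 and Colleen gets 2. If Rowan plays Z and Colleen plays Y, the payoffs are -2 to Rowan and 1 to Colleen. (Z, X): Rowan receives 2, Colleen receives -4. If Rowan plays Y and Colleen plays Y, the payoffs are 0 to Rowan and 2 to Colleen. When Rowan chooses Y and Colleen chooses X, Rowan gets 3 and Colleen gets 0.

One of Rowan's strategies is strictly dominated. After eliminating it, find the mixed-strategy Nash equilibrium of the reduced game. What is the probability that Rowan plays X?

Rowan's strategy Z is strictly dominated by Y: 0 > -2 and 3 > 2. Eliminate Z.
Set Colleen's expected payoff from Y equal to that from X:
  Colleen's expected payoff from Y: p·(-5) + (1−p)·2 = -7p + 2
  Colleen's expected payoff from X: p·2 + (1−p)·0 = 2p
  -7p + 2 = 2p  ⇒  -9p = -2  ⇒  p = 2/9.

p = 2/9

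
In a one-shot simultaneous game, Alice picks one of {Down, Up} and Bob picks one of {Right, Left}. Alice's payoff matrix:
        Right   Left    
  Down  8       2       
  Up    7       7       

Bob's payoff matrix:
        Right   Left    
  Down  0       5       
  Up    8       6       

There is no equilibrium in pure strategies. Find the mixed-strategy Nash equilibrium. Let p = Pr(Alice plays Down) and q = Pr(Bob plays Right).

Set Bob's expected payoff from Right equal to that from Left:
  Bob's payoff to Right: p·0 + (1−p)·8 = -8p + 8
  Bob's payoff to Left: p·5 + (1−p)·6 = -p + 6
  -8p + 8 = -p + 6  ⇒  -7p = -2  ⇒  p = 2/7.
Bob's mix must leave Alice indifferent between Down and Up.
  Alice's payoff from Down: q·8 + (1−q)·2 = 6q + 2
  Alice's payoff from Up: q·7 + (1−q)·7 = 7
  6q + 2 = 7  ⇒  6q = 5  ⇒  q = 5/6.

p = 2/7, q = 5/6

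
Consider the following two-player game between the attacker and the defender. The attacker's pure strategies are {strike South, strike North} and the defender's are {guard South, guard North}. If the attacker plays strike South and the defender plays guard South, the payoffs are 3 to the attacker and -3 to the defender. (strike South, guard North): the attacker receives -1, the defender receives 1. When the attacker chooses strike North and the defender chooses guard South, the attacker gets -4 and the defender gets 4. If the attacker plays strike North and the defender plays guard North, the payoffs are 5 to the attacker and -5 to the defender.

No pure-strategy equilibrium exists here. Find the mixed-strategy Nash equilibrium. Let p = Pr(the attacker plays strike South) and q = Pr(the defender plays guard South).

Set the defender's expected payoff from guard South equal to that from guard North:
  the defender's expected payoff from guard South: p·(-3) + (1−p)·4 = -7p + 4
  the defender's expected payoff from guard North: p·1 + (1−p)·(-5) = 6p - 5
  -7p + 4 = 6p - 5  ⇒  -13p = -9  ⇒  p = 9/13.
The attacker's indifference between strike South and strike North determines the defender's mixing probability q:
  the attacker's payoff to strike South: q·3 + (1−q)·(-1) = 4q - 1
  the attacker's payoff to strike North: q·(-4) + (1−q)·5 = -9q + 5
  4q - 1 = -9q + 5  ⇒  13q = 6  ⇒  q = 6/13.

p = 9/13, q = 6/13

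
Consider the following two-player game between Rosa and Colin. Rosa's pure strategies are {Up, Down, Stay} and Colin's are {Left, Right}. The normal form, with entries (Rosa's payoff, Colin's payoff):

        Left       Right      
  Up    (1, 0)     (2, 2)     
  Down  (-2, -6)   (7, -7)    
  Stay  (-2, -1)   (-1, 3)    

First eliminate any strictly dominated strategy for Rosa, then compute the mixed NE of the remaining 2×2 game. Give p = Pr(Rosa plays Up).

p = 1/3

Rosa's strategy Stay is strictly dominated by Up: 1 > -2 and 2 > -1. Eliminate Stay.
In a mixed equilibrium Colin is indifferent between Left and Right; this condition fixes p.
  Colin's payoff to Left: p·0 + (1−p)·(-6) = 6p - 6
  Colin's payoff to Right: p·2 + (1−p)·(-7) = 9p - 7
  6p - 6 = 9p - 7  ⇒  -3p = -1  ⇒  p = 1/3.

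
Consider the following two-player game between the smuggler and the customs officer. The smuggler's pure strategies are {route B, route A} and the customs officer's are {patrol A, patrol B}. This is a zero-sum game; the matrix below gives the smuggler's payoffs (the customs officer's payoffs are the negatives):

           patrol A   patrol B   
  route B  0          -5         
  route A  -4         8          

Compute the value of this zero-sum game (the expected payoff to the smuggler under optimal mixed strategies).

The smuggler's indifference between route B and route A determines the customs officer's mixing probability q:
  the smuggler's payoff from route B: q·0 + (1−q)·(-5) = 5q - 5
  the smuggler's payoff from route A: q·(-4) + (1−q)·8 = -12q + 8
  5q - 5 = -12q + 8  ⇒  17q = 13  ⇒  q = 13/17.
The value is the smuggler's expected payoff against this mix (using route B): (13/17)·0 + (4/17)·(-5) = -20/17.

v = -20/17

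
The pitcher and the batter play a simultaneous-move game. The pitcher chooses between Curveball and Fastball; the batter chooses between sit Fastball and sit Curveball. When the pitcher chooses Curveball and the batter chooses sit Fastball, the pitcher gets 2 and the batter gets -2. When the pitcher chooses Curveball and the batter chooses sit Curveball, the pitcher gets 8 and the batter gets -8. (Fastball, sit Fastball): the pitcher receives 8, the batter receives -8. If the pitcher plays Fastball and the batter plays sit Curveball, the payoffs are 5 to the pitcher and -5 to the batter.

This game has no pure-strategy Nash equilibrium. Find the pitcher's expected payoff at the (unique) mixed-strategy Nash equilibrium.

6

The pitcher's indifference between Curveball and Fastball determines the batter's mixing probability q:
  the pitcher's expected payoff from Curveball: q·2 + (1−q)·8 = -6q + 8
  the pitcher's expected payoff from Fastball: q·8 + (1−q)·5 = 3q + 5
  -6q + 8 = 3q + 5  ⇒  -9q = -3  ⇒  q = 1/3.
At equilibrium the pitcher is indifferent across rows, so the pitcher's payoff equals the payoff from Curveball: (1/3)·2 + (2/3)·8 = 6.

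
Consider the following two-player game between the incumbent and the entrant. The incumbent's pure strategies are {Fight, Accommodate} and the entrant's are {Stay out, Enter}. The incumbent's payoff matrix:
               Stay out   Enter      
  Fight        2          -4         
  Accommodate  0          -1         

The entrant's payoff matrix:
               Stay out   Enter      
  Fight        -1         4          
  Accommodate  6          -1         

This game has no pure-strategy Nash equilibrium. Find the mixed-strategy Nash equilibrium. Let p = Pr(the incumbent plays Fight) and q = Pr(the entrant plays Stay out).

p = 7/12, q = 3/5

The incumbent's mix must leave the entrant indifferent between Stay out and Enter.
  the entrant's payoff to Stay out: p·(-1) + (1−p)·6 = -7p + 6
  the entrant's payoff to Enter: p·4 + (1−p)·(-1) = 5p - 1
  -7p + 6 = 5p - 1  ⇒  -12p = -7  ⇒  p = 7/12.
The entrant's mix must leave the incumbent indifferent between Fight and Accommodate.
  the incumbent's payoff from Fight: q·2 + (1−q)·(-4) = 6q - 4
  the incumbent's payoff from Accommodate: q·0 + (1−q)·(-1) = q - 1
  6q - 4 = q - 1  ⇒  5q = 3  ⇒  q = 3/5.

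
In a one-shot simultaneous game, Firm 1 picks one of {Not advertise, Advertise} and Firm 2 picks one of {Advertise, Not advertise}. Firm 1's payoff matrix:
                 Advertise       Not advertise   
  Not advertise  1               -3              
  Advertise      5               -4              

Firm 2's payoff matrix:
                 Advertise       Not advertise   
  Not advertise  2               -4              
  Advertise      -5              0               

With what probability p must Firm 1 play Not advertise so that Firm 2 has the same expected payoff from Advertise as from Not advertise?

p = 5/11

For Firm 2 to be willing to mix, Firm 2 must be indifferent between Advertise and Not advertise, which pins down Firm 1's mix.
  Firm 2's expected payoff from Advertise: p·2 + (1−p)·(-5) = 7p - 5
  Firm 2's expected payoff from Not advertise: p·(-4) + (1−p)·0 = -4p
  7p - 5 = -4p  ⇒  11p = 5  ⇒  p = 5/11.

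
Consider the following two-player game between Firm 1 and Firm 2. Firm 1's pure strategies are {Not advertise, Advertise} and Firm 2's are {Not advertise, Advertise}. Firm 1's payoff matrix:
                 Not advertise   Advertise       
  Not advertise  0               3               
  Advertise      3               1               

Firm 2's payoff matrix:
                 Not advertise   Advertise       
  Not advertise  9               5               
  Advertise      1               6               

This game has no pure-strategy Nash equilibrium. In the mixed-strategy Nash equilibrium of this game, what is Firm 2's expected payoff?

Firm 2's indifference between Not advertise and Advertise determines Firm 1's mixing probability p:
  Firm 2's payoff from Not advertise: p·9 + (1−p)·1 = 8p + 1
  Firm 2's payoff from Advertise: p·5 + (1−p)·6 = -p + 6
  8p + 1 = -p + 6  ⇒  9p = 5  ⇒  p = 5/9.
At equilibrium Firm 2 is indifferent across columns, so Firm 2's payoff equals the payoff from Not advertise: (5/9)·9 + (4/9)·1 = 49/9.

49/9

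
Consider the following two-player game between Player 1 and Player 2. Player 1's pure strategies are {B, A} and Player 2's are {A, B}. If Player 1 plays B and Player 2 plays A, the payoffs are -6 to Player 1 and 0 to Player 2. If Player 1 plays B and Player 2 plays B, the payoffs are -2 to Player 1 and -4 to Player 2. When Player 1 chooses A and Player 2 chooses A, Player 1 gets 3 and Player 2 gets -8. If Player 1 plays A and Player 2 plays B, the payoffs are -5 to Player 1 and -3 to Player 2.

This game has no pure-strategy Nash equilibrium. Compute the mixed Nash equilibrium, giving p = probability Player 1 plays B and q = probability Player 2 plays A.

p = 5/9, q = 1/4

Player 1's mix must leave Player 2 indifferent between A and B.
  Player 2's payoff to A: p·0 + (1−p)·(-8) = 8p - 8
  Player 2's payoff to B: p·(-4) + (1−p)·(-3) = -p - 3
  8p - 8 = -p - 3  ⇒  9p = 5  ⇒  p = 5/9.
For Player 1 to be willing to mix, Player 1 must be indifferent between B and A, which pins down Player 2's mix.
  Player 1's expected payoff from B: q·(-6) + (1−q)·(-2) = -4q - 2
  Player 1's expected payoff from A: q·3 + (1−q)·(-5) = 8q - 5
  -4q - 2 = 8q - 5  ⇒  -12q = -3  ⇒  q = 1/4.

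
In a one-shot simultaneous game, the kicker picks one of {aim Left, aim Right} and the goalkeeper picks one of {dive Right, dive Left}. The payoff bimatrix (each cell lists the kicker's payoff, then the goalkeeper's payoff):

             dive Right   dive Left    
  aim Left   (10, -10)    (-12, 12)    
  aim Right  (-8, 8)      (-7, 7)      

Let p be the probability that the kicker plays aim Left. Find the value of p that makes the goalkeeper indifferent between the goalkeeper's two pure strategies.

p = 1/23

Set the goalkeeper's expected payoff from dive Right equal to that from dive Left:
  the goalkeeper's expected payoff from dive Right: p·(-10) + (1−p)·8 = -18p + 8
  the goalkeeper's expected payoff from dive Left: p·12 + (1−p)·7 = 5p + 7
  -18p + 8 = 5p + 7  ⇒  -23p = -1  ⇒  p = 1/23.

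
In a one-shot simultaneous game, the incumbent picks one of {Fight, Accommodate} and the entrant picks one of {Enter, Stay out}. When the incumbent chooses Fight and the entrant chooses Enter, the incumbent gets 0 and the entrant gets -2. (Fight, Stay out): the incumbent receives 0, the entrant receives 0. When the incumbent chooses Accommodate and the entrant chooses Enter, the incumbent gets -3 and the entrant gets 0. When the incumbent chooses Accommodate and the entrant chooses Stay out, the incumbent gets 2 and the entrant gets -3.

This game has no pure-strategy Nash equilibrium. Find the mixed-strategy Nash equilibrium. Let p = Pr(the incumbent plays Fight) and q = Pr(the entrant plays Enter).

In a mixed equilibrium the entrant is indifferent between Enter and Stay out; this condition fixes p.
  the entrant's payoff to Enter: p·(-2) + (1−p)·0 = -2p
  the entrant's payoff to Stay out: p·0 + (1−p)·(-3) = 3p - 3
  -2p = 3p - 3  ⇒  -5p = -3  ⇒  p = 3/5.
Set the incumbent's expected payoff from Fight equal to that from Accommodate:
  the incumbent's expected payoff from Fight: q·0 + (1−q)·0 = 0
  the incumbent's expected payoff from Accommodate: q·(-3) + (1−q)·2 = -5q + 2
  0 = -5q + 2  ⇒  5q = 2  ⇒  q = 2/5.

p = 3/5, q = 2/5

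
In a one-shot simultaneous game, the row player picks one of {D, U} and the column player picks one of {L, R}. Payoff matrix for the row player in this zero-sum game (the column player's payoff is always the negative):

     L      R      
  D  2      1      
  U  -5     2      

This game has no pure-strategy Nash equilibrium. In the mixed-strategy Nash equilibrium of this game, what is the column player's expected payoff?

In a mixed equilibrium the column player is indifferent between L and R; this condition fixes p.
  the column player's expected payoff from L: p·(-2) + (1−p)·5 = -7p + 5
  the column player's expected payoff from R: p·(-1) + (1−p)·(-2) = p - 2
  -7p + 5 = p - 2  ⇒  -8p = -7  ⇒  p = 7/8.
At equilibrium the column player is indifferent across columns, so the column player's payoff equals the payoff from L: (7/8)·(-2) + (1/8)·5 = -9/8.

-9/8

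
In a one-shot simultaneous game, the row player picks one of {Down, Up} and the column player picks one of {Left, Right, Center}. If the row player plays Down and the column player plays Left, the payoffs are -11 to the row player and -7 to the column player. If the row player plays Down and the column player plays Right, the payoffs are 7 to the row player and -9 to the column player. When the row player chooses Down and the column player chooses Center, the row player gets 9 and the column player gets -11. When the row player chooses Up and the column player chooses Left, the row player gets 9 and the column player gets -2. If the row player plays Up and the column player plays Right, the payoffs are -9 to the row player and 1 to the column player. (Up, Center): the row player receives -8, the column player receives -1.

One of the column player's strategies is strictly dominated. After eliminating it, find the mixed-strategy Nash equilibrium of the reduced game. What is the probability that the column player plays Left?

The column player's strategy Center is strictly dominated by Right: -9 > -11 and 1 > -1. Eliminate Center.
In a mixed equilibrium the row player is indifferent between Down and Up; this condition fixes q.
  the row player's expected payoff from Down: q·(-11) + (1−q)·7 = -18q + 7
  the row player's expected payoff from Up: q·9 + (1−q)·(-9) = 18q - 9
  -18q + 7 = 18q - 9  ⇒  -36q = -16  ⇒  q = 4/9.

q = 4/9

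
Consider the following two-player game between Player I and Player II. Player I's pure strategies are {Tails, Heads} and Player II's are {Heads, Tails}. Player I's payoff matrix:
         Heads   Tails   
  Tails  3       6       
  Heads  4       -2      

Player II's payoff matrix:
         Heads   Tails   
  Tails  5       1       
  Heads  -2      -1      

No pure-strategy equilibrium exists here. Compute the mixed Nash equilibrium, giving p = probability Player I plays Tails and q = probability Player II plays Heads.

p = 1/5, q = 8/9

For Player II to be willing to mix, Player II must be indifferent between Heads and Tails, which pins down Player I's mix.
  Player II's payoff from Heads: p·5 + (1−p)·(-2) = 7p - 2
  Player II's payoff from Tails: p·1 + (1−p)·(-1) = 2p - 1
  7p - 2 = 2p - 1  ⇒  5p = 1  ⇒  p = 1/5.
Player I's indifference between Tails and Heads determines Player II's mixing probability q:
  Player I's expected payoff from Tails: q·3 + (1−q)·6 = -3q + 6
  Player I's expected payoff from Heads: q·4 + (1−q)·(-2) = 6q - 2
  -3q + 6 = 6q - 2  ⇒  -9q = -8  ⇒  q = 8/9.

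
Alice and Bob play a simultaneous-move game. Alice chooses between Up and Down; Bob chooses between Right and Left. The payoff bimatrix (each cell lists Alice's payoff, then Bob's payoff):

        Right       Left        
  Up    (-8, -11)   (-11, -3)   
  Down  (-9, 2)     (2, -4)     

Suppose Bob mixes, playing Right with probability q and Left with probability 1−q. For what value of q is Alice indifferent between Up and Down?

q = 13/14

Bob's mix must leave Alice indifferent between Up and Down.
  Alice's payoff to Up: q·(-8) + (1−q)·(-11) = 3q - 11
  Alice's payoff to Down: q·(-9) + (1−q)·2 = -11q + 2
  3q - 11 = -11q + 2  ⇒  14q = 13  ⇒  q = 13/14.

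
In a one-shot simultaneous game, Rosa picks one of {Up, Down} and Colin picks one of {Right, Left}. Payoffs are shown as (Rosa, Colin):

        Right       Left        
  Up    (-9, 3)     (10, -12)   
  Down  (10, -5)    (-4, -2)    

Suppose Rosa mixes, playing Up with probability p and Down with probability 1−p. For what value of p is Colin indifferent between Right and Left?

Set Colin's expected payoff from Right equal to that from Left:
  Colin's payoff from Right: p·3 + (1−p)·(-5) = 8p - 5
  Colin's payoff from Left: p·(-12) + (1−p)·(-2) = -10p - 2
  8p - 5 = -10p - 2  ⇒  18p = 3  ⇒  p = 1/6.

p = 1/6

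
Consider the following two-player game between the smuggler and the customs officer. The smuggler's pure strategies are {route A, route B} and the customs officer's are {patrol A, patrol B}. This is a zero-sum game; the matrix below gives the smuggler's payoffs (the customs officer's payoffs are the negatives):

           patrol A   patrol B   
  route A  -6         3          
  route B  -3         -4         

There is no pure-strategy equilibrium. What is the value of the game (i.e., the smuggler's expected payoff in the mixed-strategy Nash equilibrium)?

v = -33/10

For the smuggler to be willing to mix, the smuggler must be indifferent between route A and route B, which pins down the customs officer's mix.
  the smuggler's expected payoff from route A: q·(-6) + (1−q)·3 = -9q + 3
  the smuggler's expected payoff from route B: q·(-3) + (1−q)·(-4) = q - 4
  -9q + 3 = q - 4  ⇒  -10q = -7  ⇒  q = 7/10.
The value is the smuggler's expected payoff against this mix (using route A): (7/10)·(-6) + (3/10)·3 = -33/10.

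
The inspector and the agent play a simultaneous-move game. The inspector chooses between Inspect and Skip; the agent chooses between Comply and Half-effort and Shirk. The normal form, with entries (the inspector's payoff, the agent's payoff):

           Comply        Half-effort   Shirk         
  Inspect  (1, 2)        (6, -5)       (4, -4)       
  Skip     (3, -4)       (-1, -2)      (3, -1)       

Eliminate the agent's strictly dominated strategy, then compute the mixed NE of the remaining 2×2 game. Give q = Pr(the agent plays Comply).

q = 1/3

The agent's strategy Half-effort is strictly dominated by Shirk: -4 > -5 and -1 > -2. Eliminate Half-effort.
The inspector's indifference between Inspect and Skip determines the agent's mixing probability q:
  the inspector's payoff from Inspect: q·1 + (1−q)·4 = -3q + 4
  the inspector's payoff from Skip: q·3 + (1−q)·3 = 3
  -3q + 4 = 3  ⇒  -3q = -1  ⇒  q = 1/3.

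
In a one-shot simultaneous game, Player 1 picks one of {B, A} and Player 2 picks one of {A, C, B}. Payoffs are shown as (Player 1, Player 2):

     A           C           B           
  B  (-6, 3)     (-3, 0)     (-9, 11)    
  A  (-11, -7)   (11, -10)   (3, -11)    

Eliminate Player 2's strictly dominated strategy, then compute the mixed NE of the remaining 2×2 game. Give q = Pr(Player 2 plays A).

q = 12/17

Player 2's strategy C is strictly dominated by A: 3 > 0 and -7 > -10. Eliminate C.
Player 1's indifference between B and A determines Player 2's mixing probability q:
  Player 1's expected payoff from B: q·(-6) + (1−q)·(-9) = 3q - 9
  Player 1's expected payoff from A: q·(-11) + (1−q)·3 = -14q + 3
  3q - 9 = -14q + 3  ⇒  17q = 12  ⇒  q = 12/17.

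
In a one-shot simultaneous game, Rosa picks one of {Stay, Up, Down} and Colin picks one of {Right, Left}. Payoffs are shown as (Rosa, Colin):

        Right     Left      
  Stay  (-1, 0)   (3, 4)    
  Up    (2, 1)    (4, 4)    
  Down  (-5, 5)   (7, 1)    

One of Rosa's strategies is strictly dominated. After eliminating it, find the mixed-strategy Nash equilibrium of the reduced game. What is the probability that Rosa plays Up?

Rosa's strategy Stay is strictly dominated by Up: 2 > -1 and 4 > 3. Eliminate Stay.
For Colin to be willing to mix, Colin must be indifferent between Right and Left, which pins down Rosa's mix.
  Colin's payoff from Right: p·1 + (1−p)·5 = -4p + 5
  Colin's payoff from Left: p·4 + (1−p)·1 = 3p + 1
  -4p + 5 = 3p + 1  ⇒  -7p = -4  ⇒  p = 4/7.

p = 4/7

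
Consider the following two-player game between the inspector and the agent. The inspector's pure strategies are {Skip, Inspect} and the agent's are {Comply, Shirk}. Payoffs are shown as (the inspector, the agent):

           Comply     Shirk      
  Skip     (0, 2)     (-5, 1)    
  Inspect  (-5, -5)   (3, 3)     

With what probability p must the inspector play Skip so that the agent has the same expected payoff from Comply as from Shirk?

p = 8/9

The agent's indifference between Comply and Shirk determines the inspector's mixing probability p:
  the agent's payoff to Comply: p·2 + (1−p)·(-5) = 7p - 5
  the agent's payoff to Shirk: p·1 + (1−p)·3 = -2p + 3
  7p - 5 = -2p + 3  ⇒  9p = 8  ⇒  p = 8/9.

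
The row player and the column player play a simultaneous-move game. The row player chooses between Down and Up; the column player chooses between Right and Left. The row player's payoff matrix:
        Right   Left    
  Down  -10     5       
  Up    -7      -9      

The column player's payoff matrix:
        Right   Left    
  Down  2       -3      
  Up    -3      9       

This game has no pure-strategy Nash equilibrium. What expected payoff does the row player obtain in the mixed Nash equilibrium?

For the row player to be willing to mix, the row player must be indifferent between Down and Up, which pins down the column player's mix.
  the row player's expected payoff from Down: q·(-10) + (1−q)·5 = -15q + 5
  the row player's expected payoff from Up: q·(-7) + (1−q)·(-9) = 2q - 9
  -15q + 5 = 2q - 9  ⇒  -17q = -14  ⇒  q = 14/17.
At equilibrium the row player is indifferent across rows, so the row player's payoff equals the payoff from Down: (14/17)·(-10) + (3/17)·5 = -125/17.

-125/17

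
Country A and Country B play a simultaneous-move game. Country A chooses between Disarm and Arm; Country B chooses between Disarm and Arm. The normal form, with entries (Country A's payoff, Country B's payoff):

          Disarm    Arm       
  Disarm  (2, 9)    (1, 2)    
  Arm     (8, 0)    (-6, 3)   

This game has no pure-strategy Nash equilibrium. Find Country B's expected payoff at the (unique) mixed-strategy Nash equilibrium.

27/10

Country A's mix must leave Country B indifferent between Disarm and Arm.
  Country B's payoff to Disarm: p·9 + (1−p)·0 = 9p
  Country B's payoff to Arm: p·2 + (1−p)·3 = -p + 3
  9p = -p + 3  ⇒  10p = 3  ⇒  p = 3/10.
At equilibrium Country B is indifferent across columns, so Country B's payoff equals the payoff from Disarm: (3/10)·9 + (7/10)·0 = 27/10.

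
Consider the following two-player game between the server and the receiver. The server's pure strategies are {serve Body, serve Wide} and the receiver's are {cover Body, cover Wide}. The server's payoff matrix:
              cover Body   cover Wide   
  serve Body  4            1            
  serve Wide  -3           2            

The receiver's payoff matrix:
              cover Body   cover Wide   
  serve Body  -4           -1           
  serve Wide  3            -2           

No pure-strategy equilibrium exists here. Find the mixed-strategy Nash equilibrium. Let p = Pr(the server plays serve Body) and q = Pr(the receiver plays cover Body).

In a mixed equilibrium the receiver is indifferent between cover Body and cover Wide; this condition fixes p.
  the receiver's expected payoff from cover Body: p·(-4) + (1−p)·3 = -7p + 3
  the receiver's expected payoff from cover Wide: p·(-1) + (1−p)·(-2) = p - 2
  -7p + 3 = p - 2  ⇒  -8p = -5  ⇒  p = 5/8.
For the server to be willing to mix, the server must be indifferent between serve Body and serve Wide, which pins down the receiver's mix.
  the server's payoff to serve Body: q·4 + (1−q)·1 = 3q + 1
  the server's payoff to serve Wide: q·(-3) + (1−q)·2 = -5q + 2
  3q + 1 = -5q + 2  ⇒  8q = 1  ⇒  q = 1/8.

p = 5/8, q = 1/8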